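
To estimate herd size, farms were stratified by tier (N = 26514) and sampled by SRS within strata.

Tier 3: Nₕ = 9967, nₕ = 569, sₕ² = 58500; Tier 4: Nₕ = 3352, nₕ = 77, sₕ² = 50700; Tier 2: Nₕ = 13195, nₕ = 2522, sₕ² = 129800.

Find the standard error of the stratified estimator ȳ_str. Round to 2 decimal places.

Var(ȳ_str) = Σₕ Wₕ²(1 − fₕ)sₕ²/nₕ with Wₕ = Nₕ/N, N = 26514.
Tier 3: Wₕ = 0.37591461; term = 0.37591461²·(1 − 0.05708839)·58500/569 = 13.69913.
Tier 4: Wₕ = 0.12642378; term = 0.12642378²·(1 − 0.02297136)·50700/77 = 10.282105.
Tier 2: Wₕ = 0.49766161; term = 0.49766161²·(1 − 0.19113300)·129800/2522 = 10.310388.
Sum = 34.291623.
SE = √(34.291623) = 5.86.

5.86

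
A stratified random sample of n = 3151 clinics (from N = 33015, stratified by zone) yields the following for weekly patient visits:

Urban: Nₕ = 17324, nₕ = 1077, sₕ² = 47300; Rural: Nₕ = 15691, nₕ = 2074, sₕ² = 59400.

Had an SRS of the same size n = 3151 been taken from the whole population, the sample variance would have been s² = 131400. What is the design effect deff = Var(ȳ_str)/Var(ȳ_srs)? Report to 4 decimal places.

0.4495

Var(ȳ_str) = Σ Wₕ²(1−fₕ)sₕ²/nₕ with Wₕ = Nₕ/33015:
  Urban: (17324/33015)²·(1−1077/17324)·47300/1077 = 11.340813
  Rural: (15691/33015)²·(1−2074/15691)·59400/2074 = 5.6141906
  → Var(ȳ_str) = 16.955004.
Var(ȳ_srs) = (1 − 3151/33015)·131400/3151 = 37.721038.
deff = 16.955004 / 37.721038 = 0.4495.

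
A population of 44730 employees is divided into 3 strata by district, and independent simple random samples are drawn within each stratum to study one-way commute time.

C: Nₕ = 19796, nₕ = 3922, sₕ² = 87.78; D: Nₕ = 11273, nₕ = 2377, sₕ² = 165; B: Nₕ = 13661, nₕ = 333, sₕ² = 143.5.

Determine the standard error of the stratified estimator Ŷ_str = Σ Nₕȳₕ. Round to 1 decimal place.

9615.4

Var(Ŷ_str) = Σₕ Nₕ²(1 − fₕ)sₕ²/nₕ.
C: 19796²·(1 − 3922/19796)·87.78/3922 = 7.0331812 × 10^6.
D: 11273²·(1 − 2377/11273)·165/2377 = 6.9612791 × 10^6.
B: 13661²·(1 − 333/13661)·143.5/333 = 7.8461236 × 10^7.
Sum = 9.2455696 × 10^7.
SE = √(9.2455696 × 10^7) = 9615.4.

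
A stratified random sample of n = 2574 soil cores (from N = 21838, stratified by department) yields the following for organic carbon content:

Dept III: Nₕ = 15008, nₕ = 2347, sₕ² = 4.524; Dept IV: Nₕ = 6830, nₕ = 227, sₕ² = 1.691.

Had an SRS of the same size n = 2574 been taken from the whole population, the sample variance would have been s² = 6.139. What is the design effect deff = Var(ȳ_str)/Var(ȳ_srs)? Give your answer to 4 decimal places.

Var(ȳ_str) = Σ Wₕ²(1−fₕ)sₕ²/nₕ with Wₕ = Nₕ/21838:
  Dept III: (15008/21838)²·(1−2347/15008)·4.524/2347 = 7.6802368 × 10^-4
  Dept IV: (6830/21838)²·(1−227/6830)·1.691/227 = 7.0445625 × 10^-4
  → Var(ȳ_str) = 0.0014724799.
Var(ȳ_srs) = (1 − 2574/21838)·6.139/2574 = 0.0021038884.
deff = 0.0014724799 / 0.0021038884 = 0.6999.

0.6999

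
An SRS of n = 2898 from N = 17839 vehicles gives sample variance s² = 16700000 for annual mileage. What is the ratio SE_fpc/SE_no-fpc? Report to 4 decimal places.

f = n/N = 2898/17839 = 0.16245305.
SE_no-fpc = √(s²/n) = 75.911757; SE_fpc = √((1−f)s²/n) = 69.472612.
Ratio = √(1−f) = 0.91517591.

0.9152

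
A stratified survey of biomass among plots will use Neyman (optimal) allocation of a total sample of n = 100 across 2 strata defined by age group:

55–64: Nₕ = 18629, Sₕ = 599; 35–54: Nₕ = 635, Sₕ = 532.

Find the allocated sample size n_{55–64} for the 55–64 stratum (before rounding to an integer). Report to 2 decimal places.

Neyman allocation: nₕ = n·NₕSₕ / Σⱼ NⱼSⱼ.
Σ NⱼSⱼ = 18629·599 + 635·532 = 1.1496591 × 10^7.
n_{55–64} = 100·18629·599 / (1.1496591 × 10^7) = 97.06.

97.06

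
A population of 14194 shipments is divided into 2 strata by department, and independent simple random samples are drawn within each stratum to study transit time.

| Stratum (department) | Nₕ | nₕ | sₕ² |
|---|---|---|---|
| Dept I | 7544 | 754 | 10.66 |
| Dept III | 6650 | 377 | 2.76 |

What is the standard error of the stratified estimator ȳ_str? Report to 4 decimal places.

Var(ȳ_str) = Σₕ Wₕ²(1 − fₕ)sₕ²/nₕ with Wₕ = Nₕ/N, N = 14194.
Dept I: Wₕ = 0.53149218; term = 0.53149218²·(1 − 0.09994698)·10.66/754 = 0.0035945763.
Dept III: Wₕ = 0.46850782; term = 0.46850782²·(1 − 0.05669173)·2.76/377 = 0.0015158459.
Sum = 0.0051104222.
SE = √(0.0051104222) = 0.0715.

0.0715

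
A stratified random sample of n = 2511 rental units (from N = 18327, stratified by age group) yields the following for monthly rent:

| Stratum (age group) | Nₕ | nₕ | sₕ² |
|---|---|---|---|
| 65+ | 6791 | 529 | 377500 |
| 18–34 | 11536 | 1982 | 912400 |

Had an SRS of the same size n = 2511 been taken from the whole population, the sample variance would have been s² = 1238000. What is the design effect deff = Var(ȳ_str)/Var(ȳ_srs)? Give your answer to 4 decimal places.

0.5674

Var(ȳ_str) = Σ Wₕ²(1−fₕ)sₕ²/nₕ with Wₕ = Nₕ/18327:
  65+: (6791/18327)²·(1−529/6791)·377500/529 = 90.349409
  18–34: (11536/18327)²·(1−1982/11536)·912400/1982 = 151.05648
  → Var(ȳ_str) = 241.40589.
Var(ȳ_srs) = (1 − 2511/18327)·1238000/2511 = 425.48006.
deff = 241.40589 / 425.48006 = 0.5674.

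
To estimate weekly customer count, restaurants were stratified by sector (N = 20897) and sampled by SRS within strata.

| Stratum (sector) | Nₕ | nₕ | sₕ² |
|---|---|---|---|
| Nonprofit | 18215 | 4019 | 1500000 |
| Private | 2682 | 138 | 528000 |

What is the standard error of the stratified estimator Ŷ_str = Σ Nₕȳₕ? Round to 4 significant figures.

Var(Ŷ_str) = Σₕ Nₕ²(1 − fₕ)sₕ²/nₕ.
Nonprofit: 18215²·(1 − 4019/18215)·1500000/4019 = 9.6509134 × 10^10.
Private: 2682²·(1 − 138/2682)·528000/138 = 2.6105422 × 10^10.
Sum = 1.2261456 × 10^11.
SE = √(1.2261456 × 10^11) = 350200.

350200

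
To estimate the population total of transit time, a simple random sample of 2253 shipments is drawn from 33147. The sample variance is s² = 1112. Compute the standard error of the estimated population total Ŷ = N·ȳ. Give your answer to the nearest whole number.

22482

Var(Ŷ) = N²·Var(ȳ) = N²·(1 − n/N)·s²/n.
f = 2253/33147 = 0.06796995; Var(ȳ) = 0.93203005·1112/2253 = 0.46001661.
Var(Ŷ) = 33147² · 0.46001661 = 5.0543111 × 10^8.
SE(Ŷ) = √(5.0543111 × 10^8) = 22482.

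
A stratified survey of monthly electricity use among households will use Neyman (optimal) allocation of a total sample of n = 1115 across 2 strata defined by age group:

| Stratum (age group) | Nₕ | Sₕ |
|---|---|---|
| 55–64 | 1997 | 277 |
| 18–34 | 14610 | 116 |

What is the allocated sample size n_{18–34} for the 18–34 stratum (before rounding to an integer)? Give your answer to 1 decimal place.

Neyman allocation: nₕ = n·NₕSₕ / Σⱼ NⱼSⱼ.
Σ NⱼSⱼ = 1997·277 + 14610·116 = 2.247929 × 10^6.
n_{18–34} = 1115·14610·116 / (2.247929 × 10^6) = 840.6.

840.6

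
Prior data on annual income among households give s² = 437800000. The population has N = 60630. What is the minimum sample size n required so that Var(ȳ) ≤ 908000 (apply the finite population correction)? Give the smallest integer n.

Without fpc, n₀ = s²/D = 437800000/908000 = 482.1586.
With fpc, (1 − n/N)·s²/n ≤ D requires n ≥ n₀/(1 + n₀/N) = 482.1586/(1 + 482.1586/60630) = 478.3545.
Rounding up, n = 479.

479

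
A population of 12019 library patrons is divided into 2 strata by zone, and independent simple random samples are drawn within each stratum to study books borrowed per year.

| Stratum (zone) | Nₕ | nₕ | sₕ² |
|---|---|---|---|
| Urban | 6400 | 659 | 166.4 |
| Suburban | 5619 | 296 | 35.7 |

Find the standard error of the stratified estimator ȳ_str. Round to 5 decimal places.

Var(ȳ_str) = Σₕ Wₕ²(1 − fₕ)sₕ²/nₕ with Wₕ = Nₕ/N, N = 12019.
Urban: Wₕ = 0.53249022; term = 0.53249022²·(1 − 0.10296875)·166.4/659 = 0.064224208.
Suburban: Wₕ = 0.46750978; term = 0.46750978²·(1 − 0.05267841)·35.7/296 = 0.024972115.
Sum = 0.089196323.
SE = √(0.089196323) = 0.29866.

0.29866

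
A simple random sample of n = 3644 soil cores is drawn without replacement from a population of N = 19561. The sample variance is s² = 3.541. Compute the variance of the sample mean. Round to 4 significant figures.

Under SRS without replacement, Var(ȳ) = (1 − f)·s²/n with f = n/N = 3644/19561 = 0.18628904.
Var(ȳ) = (1 − 0.18628904)·3.541/3644 = 0.81371096·9.7173436 × 10^-4 = 7.9071089 × 10^-4.

7.907 × 10^-4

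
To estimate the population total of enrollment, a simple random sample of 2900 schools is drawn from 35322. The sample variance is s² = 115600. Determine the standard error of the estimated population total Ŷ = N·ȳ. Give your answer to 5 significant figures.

Var(Ŷ) = N²·Var(ȳ) = N²·(1 − n/N)·s²/n.
f = 2900/35322 = 0.08210181; Var(ȳ) = 0.91789819·115600/2900 = 36.589321.
Var(Ŷ) = 35322² · 36.589321 = 4.5650435 × 10^10.
SE(Ŷ) = √(4.5650435 × 10^10) = 213660.

213660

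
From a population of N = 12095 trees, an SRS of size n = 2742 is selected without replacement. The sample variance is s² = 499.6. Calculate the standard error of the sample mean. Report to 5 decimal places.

Under SRS without replacement, Var(ȳ) = (1 − f)·s²/n with f = n/N = 2742/12095 = 0.22670525.
Var(ȳ) = (1 − 0.22670525)·499.6/2742 = 0.77329475·0.18220277 = 0.14089645.
SE(ȳ) = √(0.14089645) = 0.37536.

0.37536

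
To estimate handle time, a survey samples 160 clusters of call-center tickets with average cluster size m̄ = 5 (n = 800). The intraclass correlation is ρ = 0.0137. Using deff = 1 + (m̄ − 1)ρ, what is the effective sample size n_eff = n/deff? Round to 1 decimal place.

758.4

deff = 1 + (5 − 1)·0.0137 = 1 + 0.0548 = 1.0548.
n_eff = 800 / 1.0548 = 758.4.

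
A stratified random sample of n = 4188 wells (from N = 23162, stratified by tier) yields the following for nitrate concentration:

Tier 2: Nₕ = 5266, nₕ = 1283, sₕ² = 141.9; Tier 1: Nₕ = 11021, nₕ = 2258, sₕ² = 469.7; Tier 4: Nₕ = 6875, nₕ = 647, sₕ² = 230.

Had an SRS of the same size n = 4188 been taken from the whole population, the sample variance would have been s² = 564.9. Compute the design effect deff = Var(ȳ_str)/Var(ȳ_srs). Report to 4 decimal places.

Var(ȳ_str) = Σ Wₕ²(1−fₕ)sₕ²/nₕ with Wₕ = Nₕ/23162:
  Tier 2: (5266/23162)²·(1−1283/5266)·141.9/1283 = 0.0043240906
  Tier 1: (11021/23162)²·(1−2258/11021)·469.7/2258 = 0.037447111
  Tier 4: (6875/23162)²·(1−647/6875)·230/647 = 0.028372183
  → Var(ȳ_str) = 0.070143385.
Var(ȳ_srs) = (1 − 4188/23162)·564.9/4188 = 0.1104963.
deff = 0.070143385 / 0.1104963 = 0.6348.

0.6348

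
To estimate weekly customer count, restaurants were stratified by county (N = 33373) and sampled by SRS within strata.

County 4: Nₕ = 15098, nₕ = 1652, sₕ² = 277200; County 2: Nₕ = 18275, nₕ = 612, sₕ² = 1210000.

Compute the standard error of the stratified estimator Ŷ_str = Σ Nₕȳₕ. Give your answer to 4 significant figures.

Var(Ŷ_str) = Σₕ Nₕ²(1 − fₕ)sₕ²/nₕ.
County 4: 15098²·(1 − 1652/15098)·277200/1652 = 3.4064005 × 10^10.
County 2: 18275²·(1 − 612/18275)·1210000/612 = 6.3819853 × 10^11.
Sum = 6.7226254 × 10^11.
SE = √(6.7226254 × 10^11) = 819900.

819900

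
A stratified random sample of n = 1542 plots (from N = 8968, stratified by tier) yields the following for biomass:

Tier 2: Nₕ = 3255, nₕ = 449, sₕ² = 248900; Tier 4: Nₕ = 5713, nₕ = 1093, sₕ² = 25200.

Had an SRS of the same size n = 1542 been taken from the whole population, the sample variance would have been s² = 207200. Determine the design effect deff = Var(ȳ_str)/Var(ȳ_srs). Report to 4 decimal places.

Var(ȳ_str) = Σ Wₕ²(1−fₕ)sₕ²/nₕ with Wₕ = Nₕ/8968:
  Tier 2: (3255/8968)²·(1−449/3255)·248900/449 = 62.954389
  Tier 4: (5713/8968)²·(1−1093/5713)·25200/1093 = 7.566506
  → Var(ȳ_str) = 70.520895.
Var(ȳ_srs) = (1 − 1542/8968)·207200/1542 = 111.26658.
deff = 70.520895 / 111.26658 = 0.6338.

0.6338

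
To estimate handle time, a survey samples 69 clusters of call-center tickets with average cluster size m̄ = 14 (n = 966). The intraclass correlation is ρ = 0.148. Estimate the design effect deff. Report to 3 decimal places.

deff = 1 + (14 − 1)·0.148 = 1 + 1.924 = 2.924.

2.924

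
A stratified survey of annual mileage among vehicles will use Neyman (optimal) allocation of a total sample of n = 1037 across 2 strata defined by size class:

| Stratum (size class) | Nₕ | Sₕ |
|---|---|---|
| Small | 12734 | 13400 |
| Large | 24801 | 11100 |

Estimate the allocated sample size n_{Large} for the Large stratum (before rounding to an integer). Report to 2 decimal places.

Neyman allocation: nₕ = n·NₕSₕ / Σⱼ NⱼSⱼ.
Σ NⱼSⱼ = 12734·13400 + 24801·11100 = 4.459267 × 10^8.
n_{Large} = 1037·24801·11100 / (4.459267 × 10^8) = 640.19.

640.19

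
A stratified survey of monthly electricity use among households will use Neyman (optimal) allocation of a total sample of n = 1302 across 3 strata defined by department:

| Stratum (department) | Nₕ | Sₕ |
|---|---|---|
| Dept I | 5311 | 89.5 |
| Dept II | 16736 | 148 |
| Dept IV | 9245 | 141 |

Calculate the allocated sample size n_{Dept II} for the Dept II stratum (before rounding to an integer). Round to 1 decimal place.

Neyman allocation: nₕ = n·NₕSₕ / Σⱼ NⱼSⱼ.
Σ NⱼSⱼ = 5311·89.5 + 16736·148 + 9245·141 = 4.2558075 × 10^6.
n_{Dept II} = 1302·16736·148 / (4.2558075 × 10^6) = 757.8.

757.8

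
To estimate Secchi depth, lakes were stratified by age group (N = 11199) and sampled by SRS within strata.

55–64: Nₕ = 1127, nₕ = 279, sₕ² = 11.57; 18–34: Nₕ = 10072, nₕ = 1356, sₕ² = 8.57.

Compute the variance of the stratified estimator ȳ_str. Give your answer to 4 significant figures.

Var(ȳ_str) = Σₕ Wₕ²(1 − fₕ)sₕ²/nₕ with Wₕ = Nₕ/N, N = 11199.
55–64: Wₕ = 0.10063399; term = 0.10063399²·(1 − 0.24755989)·11.57/279 = 3.1600244 × 10^-4.
18–34: Wₕ = 0.89936601; term = 0.89936601²·(1 − 0.13463066)·8.57/1356 = 0.004423801.
Sum = 0.0047398034.

0.004740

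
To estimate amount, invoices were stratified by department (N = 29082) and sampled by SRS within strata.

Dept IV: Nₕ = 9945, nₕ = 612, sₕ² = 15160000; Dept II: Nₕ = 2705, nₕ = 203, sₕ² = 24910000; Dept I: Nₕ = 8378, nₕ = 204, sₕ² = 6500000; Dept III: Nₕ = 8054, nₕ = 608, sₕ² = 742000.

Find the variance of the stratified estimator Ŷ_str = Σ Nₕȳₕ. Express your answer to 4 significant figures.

5.385 × 10^12

Var(Ŷ_str) = Σₕ Nₕ²(1 − fₕ)sₕ²/nₕ.
Dept IV: 9945²·(1 − 612/9945)·15160000/612 = 2.2991846 × 10^12.
Dept II: 2705²·(1 − 203/2705)·24910000/203 = 8.304859 × 10^11.
Dept I: 8378²·(1 − 204/8378)·6500000/204 = 2.1820172 × 10^12.
Dept III: 8054²·(1 − 608/8054)·742000/608 = 7.3187175 × 10^10.
Sum = 5.3848749 × 10^12.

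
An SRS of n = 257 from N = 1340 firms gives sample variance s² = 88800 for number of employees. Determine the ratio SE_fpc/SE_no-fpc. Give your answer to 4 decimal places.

f = n/N = 257/1340 = 0.19179104.
SE_no-fpc = √(s²/n) = 18.588311; SE_fpc = √((1−f)s²/n) = 16.710973.
Ratio = √(1−f) = 0.89900442.

0.8990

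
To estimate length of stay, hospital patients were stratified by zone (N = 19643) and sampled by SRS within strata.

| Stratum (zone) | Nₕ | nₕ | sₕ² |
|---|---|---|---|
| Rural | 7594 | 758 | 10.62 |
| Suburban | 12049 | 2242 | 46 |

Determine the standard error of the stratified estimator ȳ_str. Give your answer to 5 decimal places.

Var(ȳ_str) = Σₕ Wₕ²(1 − fₕ)sₕ²/nₕ with Wₕ = Nₕ/N, N = 19643.
Rural: Wₕ = 0.38660082; term = 0.38660082²·(1 − 0.09981564)·10.62/758 = 0.0018850042.
Suburban: Wₕ = 0.61339918; term = 0.61339918²·(1 − 0.18607353)·46/2242 = 0.0062833864.
Sum = 0.0081683906.
SE = √(0.0081683906) = 0.09038.

0.09038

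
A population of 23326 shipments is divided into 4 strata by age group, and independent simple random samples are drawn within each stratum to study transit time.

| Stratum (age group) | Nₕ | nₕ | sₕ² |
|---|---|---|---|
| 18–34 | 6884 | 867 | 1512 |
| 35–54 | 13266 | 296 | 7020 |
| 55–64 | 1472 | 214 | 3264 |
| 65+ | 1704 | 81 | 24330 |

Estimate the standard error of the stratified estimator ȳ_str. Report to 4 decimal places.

3.0350

Var(ȳ_str) = Σₕ Wₕ²(1 − fₕ)sₕ²/nₕ with Wₕ = Nₕ/N, N = 23326.
18–34: Wₕ = 0.29512132; term = 0.29512132²·(1 − 0.12594422)·1512/867 = 0.13276177.
35–54: Wₕ = 0.56872160; term = 0.56872160²·(1 − 0.02231268)·7020/296 = 7.4997162.
55–64: Wₕ = 0.06310555; term = 0.06310555²·(1 − 0.14538043)·3264/214 = 0.051909194.
65+: Wₕ = 0.07305153; term = 0.07305153²·(1 − 0.04753521)·24330/81 = 1.5267385.
Sum = 9.2111257.
SE = √(9.2111257) = 3.0350.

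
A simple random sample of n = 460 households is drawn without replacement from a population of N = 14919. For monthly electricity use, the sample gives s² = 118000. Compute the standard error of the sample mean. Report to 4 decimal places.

15.7674

Under SRS without replacement, Var(ȳ) = (1 − f)·s²/n with f = n/N = 460/14919 = 0.03083317.
Var(ȳ) = (1 − 0.03083317)·118000/460 = 0.96916683·256.52174 = 248.61236.
SE(ȳ) = √(248.61236) = 15.7674.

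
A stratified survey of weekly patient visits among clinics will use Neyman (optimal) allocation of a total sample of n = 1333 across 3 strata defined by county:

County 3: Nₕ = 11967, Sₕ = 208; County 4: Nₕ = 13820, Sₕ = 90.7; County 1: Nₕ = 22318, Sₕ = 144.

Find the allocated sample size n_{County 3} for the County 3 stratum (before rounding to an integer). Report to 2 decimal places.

476.97

Neyman allocation: nₕ = n·NₕSₕ / Σⱼ NⱼSⱼ.
Σ NⱼSⱼ = 11967·208 + 13820·90.7 + 22318·144 = 6.956402 × 10^6.
n_{County 3} = 1333·11967·208 / (6.956402 × 10^6) = 476.97.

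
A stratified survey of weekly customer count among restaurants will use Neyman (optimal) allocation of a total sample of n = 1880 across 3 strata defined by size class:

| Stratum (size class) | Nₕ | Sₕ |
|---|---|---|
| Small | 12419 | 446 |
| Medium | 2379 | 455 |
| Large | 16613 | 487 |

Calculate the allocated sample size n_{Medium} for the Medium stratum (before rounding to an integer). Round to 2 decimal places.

Neyman allocation: nₕ = n·NₕSₕ / Σⱼ NⱼSⱼ.
Σ NⱼSⱼ = 12419·446 + 2379·455 + 16613·487 = 1.471185 × 10^7.
n_{Medium} = 1880·2379·455 / (1.471185 × 10^7) = 138.32.

138.32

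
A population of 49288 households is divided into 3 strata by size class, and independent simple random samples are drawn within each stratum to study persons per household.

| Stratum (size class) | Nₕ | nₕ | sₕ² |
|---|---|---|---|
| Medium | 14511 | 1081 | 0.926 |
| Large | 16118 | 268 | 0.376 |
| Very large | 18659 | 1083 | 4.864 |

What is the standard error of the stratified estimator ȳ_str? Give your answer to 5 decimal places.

0.02868

Var(ȳ_str) = Σₕ Wₕ²(1 − fₕ)sₕ²/nₕ with Wₕ = Nₕ/N, N = 49288.
Medium: Wₕ = 0.29441243; term = 0.29441243²·(1 − 0.07449521)·0.926/1081 = 6.8718909 × 10^-5.
Large: Wₕ = 0.32701672; term = 0.32701672²·(1 − 0.01662737)·0.376/268 = 1.4754044 × 10^-4.
Very large: Wₕ = 0.37857085; term = 0.37857085²·(1 − 0.05804170)·4.864/1083 = 6.0630497 × 10^-4.
Sum = 8.2256432 × 10^-4.
SE = √(8.2256432 × 10^-4) = 0.02868.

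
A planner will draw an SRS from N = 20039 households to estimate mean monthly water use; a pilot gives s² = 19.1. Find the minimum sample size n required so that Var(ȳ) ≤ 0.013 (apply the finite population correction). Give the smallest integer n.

Without fpc, n₀ = s²/D = 19.1/0.013 = 1469.2308.
With fpc, (1 − n/N)·s²/n ≤ D requires n ≥ n₀/(1 + n₀/N) = 1469.2308/(1 + 1469.2308/20039) = 1368.8674.
Rounding up, n = 1369.

1369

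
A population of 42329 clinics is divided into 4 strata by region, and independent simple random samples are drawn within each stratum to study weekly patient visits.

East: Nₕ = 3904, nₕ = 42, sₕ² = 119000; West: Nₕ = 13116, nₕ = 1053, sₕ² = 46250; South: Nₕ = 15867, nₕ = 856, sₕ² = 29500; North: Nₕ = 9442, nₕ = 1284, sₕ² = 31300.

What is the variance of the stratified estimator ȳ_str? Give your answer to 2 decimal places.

33.35

Var(ȳ_str) = Σₕ Wₕ²(1 − fₕ)sₕ²/nₕ with Wₕ = Nₕ/N, N = 42329.
East: Wₕ = 0.09222991; term = 0.09222991²·(1 − 0.01075820)·119000/42 = 23.842058.
West: Wₕ = 0.30985849; term = 0.30985849²·(1 − 0.08028362)·46250/1053 = 3.8785026.
South: Wₕ = 0.37484939; term = 0.37484939²·(1 − 0.05394845)·29500/856 = 4.5811729.
North: Wₕ = 0.22306220; term = 0.22306220²·(1 − 0.13598814)·31300/1284 = 1.0479752.
Sum = 33.349709.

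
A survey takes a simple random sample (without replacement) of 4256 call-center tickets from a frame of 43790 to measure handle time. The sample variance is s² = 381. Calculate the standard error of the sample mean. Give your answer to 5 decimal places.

Under SRS without replacement, Var(ȳ) = (1 − f)·s²/n with f = n/N = 4256/43790 = 0.09719114.
Var(ȳ) = (1 − 0.09719114)·381/4256 = 0.90280886·0.089520677 = 0.08082006.
SE(ȳ) = √(0.08082006) = 0.28429.

0.28429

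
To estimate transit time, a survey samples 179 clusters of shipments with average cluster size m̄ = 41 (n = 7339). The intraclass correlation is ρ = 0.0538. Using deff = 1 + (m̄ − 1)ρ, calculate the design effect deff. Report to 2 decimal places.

3.15

deff = 1 + (41 − 1)·0.0538 = 1 + 2.152 = 3.152.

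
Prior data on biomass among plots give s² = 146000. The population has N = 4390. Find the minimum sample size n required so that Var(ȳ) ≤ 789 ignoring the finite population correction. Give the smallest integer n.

Without fpc, n₀ = s²/D = 146000/789 = 185.0444.
Rounding up, n = 186.

186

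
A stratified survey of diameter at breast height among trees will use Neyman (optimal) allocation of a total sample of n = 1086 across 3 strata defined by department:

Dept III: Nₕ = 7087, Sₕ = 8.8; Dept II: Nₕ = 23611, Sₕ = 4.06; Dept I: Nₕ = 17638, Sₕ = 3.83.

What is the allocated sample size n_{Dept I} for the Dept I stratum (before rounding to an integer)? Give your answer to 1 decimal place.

Neyman allocation: nₕ = n·NₕSₕ / Σⱼ NⱼSⱼ.
Σ NⱼSⱼ = 7087·8.8 + 23611·4.06 + 17638·3.83 = 225779.8.
n_{Dept I} = 1086·17638·3.83 / 225779.8 = 324.9.

324.9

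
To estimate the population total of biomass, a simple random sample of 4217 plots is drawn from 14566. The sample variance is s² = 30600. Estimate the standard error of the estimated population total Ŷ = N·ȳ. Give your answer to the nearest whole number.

Var(Ŷ) = N²·Var(ȳ) = N²·(1 − n/N)·s²/n.
f = 4217/14566 = 0.28950982; Var(ȳ) = 0.71049018·30600/4217 = 5.1555607.
Var(Ŷ) = 14566² · 5.1555607 = 1.0938468 × 10^9.
SE(Ŷ) = √(1.0938468 × 10^9) = 33073.

33073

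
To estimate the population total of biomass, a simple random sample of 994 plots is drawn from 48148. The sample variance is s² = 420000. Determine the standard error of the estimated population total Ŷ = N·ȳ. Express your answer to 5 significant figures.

979440

Var(Ŷ) = N²·Var(ȳ) = N²·(1 − n/N)·s²/n.
f = 994/48148 = 0.02064468; Var(ȳ) = 0.97935532·420000/994 = 413.81211.
Var(Ŷ) = 48148² · 413.81211 = 9.5931161 × 10^11.
SE(Ŷ) = √(9.5931161 × 10^11) = 979440.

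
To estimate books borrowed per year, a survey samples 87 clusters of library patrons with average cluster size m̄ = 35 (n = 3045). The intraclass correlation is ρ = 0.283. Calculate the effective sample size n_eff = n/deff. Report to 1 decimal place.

286.7

deff = 1 + (35 − 1)·0.283 = 1 + 9.622 = 10.622.
n_eff = 3045 / 10.622 = 286.7.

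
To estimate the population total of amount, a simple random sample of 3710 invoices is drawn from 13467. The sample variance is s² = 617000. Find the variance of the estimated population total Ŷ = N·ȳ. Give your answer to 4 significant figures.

Var(Ŷ) = N²·Var(ȳ) = N²·(1 − n/N)·s²/n.
f = 3710/13467 = 0.27548823; Var(ȳ) = 0.72451177·617000/3710 = 120.49158.
Var(Ŷ) = 13467² · 120.49158 = 2.1852364 × 10^10.

2.185 × 10^10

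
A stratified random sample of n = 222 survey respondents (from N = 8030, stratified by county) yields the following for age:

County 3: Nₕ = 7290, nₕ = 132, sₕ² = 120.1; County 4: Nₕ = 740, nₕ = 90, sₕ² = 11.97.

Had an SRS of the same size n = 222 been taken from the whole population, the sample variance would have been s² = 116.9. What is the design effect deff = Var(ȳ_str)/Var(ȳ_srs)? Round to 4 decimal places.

Var(ȳ_str) = Σ Wₕ²(1−fₕ)sₕ²/nₕ with Wₕ = Nₕ/8030:
  County 3: (7290/8030)²·(1−132/7290)·120.1/132 = 0.73630408
  County 4: (740/8030)²·(1−90/740)·11.97/90 = 9.9212325 × 10^-4
  → Var(ȳ_str) = 0.7372962.
Var(ȳ_srs) = (1 − 222/8030)·116.9/222 = 0.51201867.
deff = 0.7372962 / 0.51201867 = 1.4400.

1.4400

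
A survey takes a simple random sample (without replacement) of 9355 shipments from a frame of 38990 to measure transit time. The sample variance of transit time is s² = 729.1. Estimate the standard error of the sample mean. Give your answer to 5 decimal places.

Under SRS without replacement, Var(ȳ) = (1 − f)·s²/n with f = n/N = 9355/38990 = 0.23993332.
Var(ȳ) = (1 − 0.23993332)·729.1/9355 = 0.76006668·0.077936932 = 0.059237266.
SE(ȳ) = √(0.059237266) = 0.24339.

0.24339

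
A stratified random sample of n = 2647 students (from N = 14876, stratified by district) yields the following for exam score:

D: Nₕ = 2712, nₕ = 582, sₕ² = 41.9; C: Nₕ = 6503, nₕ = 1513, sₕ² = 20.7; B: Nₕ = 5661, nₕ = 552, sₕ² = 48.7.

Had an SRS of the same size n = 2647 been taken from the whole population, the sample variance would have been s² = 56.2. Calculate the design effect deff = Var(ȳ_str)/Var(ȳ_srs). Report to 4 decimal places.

0.8832

Var(ȳ_str) = Σ Wₕ²(1−fₕ)sₕ²/nₕ with Wₕ = Nₕ/14876:
  D: (2712/14876)²·(1−582/2712)·41.9/582 = 0.0018792648
  C: (6503/14876)²·(1−1513/6503)·20.7/1513 = 0.0020061961
  B: (5661/14876)²·(1−552/5661)·48.7/552 = 0.011530459
  → Var(ȳ_str) = 0.01541592.
Var(ȳ_srs) = (1 − 2647/14876)·56.2/2647 = 0.017453686.
deff = 0.01541592 / 0.017453686 = 0.8832.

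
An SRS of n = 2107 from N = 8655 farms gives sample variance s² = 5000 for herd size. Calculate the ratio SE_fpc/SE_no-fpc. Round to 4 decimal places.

0.8698

f = n/N = 2107/8655 = 0.24344310.
SE_no-fpc = √(s²/n) = 1.5404682; SE_fpc = √((1−f)s²/n) = 1.3399035.
Ratio = √(1−f) = 0.86980280.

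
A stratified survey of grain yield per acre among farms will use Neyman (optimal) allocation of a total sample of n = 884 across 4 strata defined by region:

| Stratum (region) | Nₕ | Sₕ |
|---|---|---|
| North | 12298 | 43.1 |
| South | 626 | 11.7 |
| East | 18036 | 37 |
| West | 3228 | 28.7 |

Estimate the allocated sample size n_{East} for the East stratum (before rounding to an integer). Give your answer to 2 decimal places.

Neyman allocation: nₕ = n·NₕSₕ / Σⱼ NⱼSⱼ.
Σ NⱼSⱼ = 12298·43.1 + 626·11.7 + 18036·37 + 3228·28.7 = 1.2973436 × 10^6.
n_{East} = 884·18036·37 / (1.2973436 × 10^6) = 454.71.

454.71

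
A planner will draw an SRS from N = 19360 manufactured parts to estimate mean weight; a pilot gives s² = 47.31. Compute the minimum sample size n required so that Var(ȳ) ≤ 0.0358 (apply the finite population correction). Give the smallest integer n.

1238

Without fpc, n₀ = s²/D = 47.31/0.0358 = 1321.5084.
With fpc, (1 − n/N)·s²/n ≤ D requires n ≥ n₀/(1 + n₀/N) = 1321.5084/(1 + 1321.5084/19360) = 1237.0666.
Rounding up, n = 1238.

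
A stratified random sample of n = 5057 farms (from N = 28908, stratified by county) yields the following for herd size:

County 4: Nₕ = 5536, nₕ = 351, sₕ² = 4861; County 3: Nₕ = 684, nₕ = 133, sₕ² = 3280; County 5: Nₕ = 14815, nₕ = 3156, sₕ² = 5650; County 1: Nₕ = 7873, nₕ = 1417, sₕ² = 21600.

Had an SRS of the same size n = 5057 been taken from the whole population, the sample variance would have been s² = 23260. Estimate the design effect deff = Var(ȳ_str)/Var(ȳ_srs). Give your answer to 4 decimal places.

Var(ȳ_str) = Σ Wₕ²(1−fₕ)sₕ²/nₕ with Wₕ = Nₕ/28908:
  County 4: (5536/28908)²·(1−351/5536)·4861/351 = 0.47569354
  County 3: (684/28908)²·(1−133/684)·3280/133 = 0.01112228
  County 5: (14815/28908)²·(1−3156/14815)·5650/3156 = 0.37003118
  County 1: (7873/28908)²·(1−1417/7873)·21600/1417 = 0.92715337
  → Var(ȳ_str) = 1.7840004.
Var(ȳ_srs) = (1 − 5057/28908)·23260/5057 = 3.7949434.
deff = 1.7840004 / 3.7949434 = 0.4701.

0.4701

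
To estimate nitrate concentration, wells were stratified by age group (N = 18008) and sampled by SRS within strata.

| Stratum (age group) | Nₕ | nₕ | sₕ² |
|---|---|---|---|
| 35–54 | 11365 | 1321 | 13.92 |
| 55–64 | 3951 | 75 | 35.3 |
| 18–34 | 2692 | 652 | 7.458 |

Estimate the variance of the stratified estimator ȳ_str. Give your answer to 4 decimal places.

Var(ȳ_str) = Σₕ Wₕ²(1 − fₕ)sₕ²/nₕ with Wₕ = Nₕ/N, N = 18008.
35–54: Wₕ = 0.63110840; term = 0.63110840²·(1 − 0.11623405)·13.92/1321 = 0.0037092115.
55–64: Wₕ = 0.21940249; term = 0.21940249²·(1 − 0.01898254)·35.3/75 = 0.022226612.
18–34: Wₕ = 0.14948912; term = 0.14948912²·(1 − 0.24219911)·7.458/652 = 1.9370866 × 10^-4.
Sum = 0.026129532.

0.0261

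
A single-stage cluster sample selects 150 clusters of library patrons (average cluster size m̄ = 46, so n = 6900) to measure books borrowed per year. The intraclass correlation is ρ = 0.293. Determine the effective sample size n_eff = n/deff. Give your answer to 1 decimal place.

486.4

deff = 1 + (46 − 1)·0.293 = 1 + 13.185 = 14.185.
n_eff = 6900 / 14.185 = 486.4.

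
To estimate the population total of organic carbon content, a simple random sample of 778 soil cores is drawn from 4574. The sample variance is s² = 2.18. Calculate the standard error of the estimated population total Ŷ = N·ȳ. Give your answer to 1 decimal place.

220.6

Var(Ŷ) = N²·Var(ȳ) = N²·(1 − n/N)·s²/n.
f = 778/4574 = 0.17009182; Var(ȳ) = 0.82990818·2.18/778 = 0.0023254496.
Var(Ŷ) = 4574² · 0.0023254496 = 48651.838.
SE(Ŷ) = √(48651.838) = 220.6.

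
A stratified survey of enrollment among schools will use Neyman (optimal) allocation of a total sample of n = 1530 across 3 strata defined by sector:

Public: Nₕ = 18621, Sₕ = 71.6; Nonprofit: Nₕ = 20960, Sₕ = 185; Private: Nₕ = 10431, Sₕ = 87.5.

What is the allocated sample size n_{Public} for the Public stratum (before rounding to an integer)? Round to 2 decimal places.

Neyman allocation: nₕ = n·NₕSₕ / Σⱼ NⱼSⱼ.
Σ NⱼSⱼ = 18621·71.6 + 20960·185 + 10431·87.5 = 6.1235761 × 10^6.
n_{Public} = 1530·18621·71.6 / (6.1235761 × 10^6) = 333.12.

333.12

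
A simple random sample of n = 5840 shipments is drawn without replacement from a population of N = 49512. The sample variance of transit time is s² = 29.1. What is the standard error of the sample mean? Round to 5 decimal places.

0.06630

Under SRS without replacement, Var(ȳ) = (1 − f)·s²/n with f = n/N = 5840/49512 = 0.11795120.
Var(ȳ) = (1 − 0.11795120)·29.1/5840 = 0.88204880·0.0049828767 = 0.0043951404.
SE(ȳ) = √(0.0043951404) = 0.06630.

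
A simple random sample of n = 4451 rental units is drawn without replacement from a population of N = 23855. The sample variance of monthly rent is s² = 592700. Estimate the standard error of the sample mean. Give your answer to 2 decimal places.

Under SRS without replacement, Var(ȳ) = (1 − f)·s²/n with f = n/N = 4451/23855 = 0.18658562.
Var(ȳ) = (1 − 0.18658562)·592700/4451 = 0.81341438·133.16109 = 108.31514.
SE(ȳ) = √(108.31514) = 10.41.

10.41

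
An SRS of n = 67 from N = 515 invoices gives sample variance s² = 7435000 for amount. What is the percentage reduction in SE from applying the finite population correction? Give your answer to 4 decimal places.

f = n/N = 67/515 = 0.13009709.
SE_no-fpc = √(s²/n) = 333.12182; SE_fpc = √((1−f)s²/n) = 310.69801.
Ratio = √(1−f) = 0.93268586. Reduction = 100·(1 − 0.93268586) = 6.7314%.

6.7314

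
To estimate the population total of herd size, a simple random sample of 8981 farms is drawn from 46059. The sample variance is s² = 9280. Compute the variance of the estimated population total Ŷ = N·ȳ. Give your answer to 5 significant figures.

Var(Ŷ) = N²·Var(ȳ) = N²·(1 − n/N)·s²/n.
f = 8981/46059 = 0.19498904; Var(ȳ) = 0.80501096·9280/8981 = 0.8318118.
Var(Ŷ) = 46059² · 0.8318118 = 1.7646317 × 10^9.

1.7646 × 10^9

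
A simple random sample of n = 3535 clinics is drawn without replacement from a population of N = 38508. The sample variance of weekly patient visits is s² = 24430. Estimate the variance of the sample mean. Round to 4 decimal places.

6.2765

Under SRS without replacement, Var(ȳ) = (1 − f)·s²/n with f = n/N = 3535/38508 = 0.09179911.
Var(ȳ) = (1 − 0.09179911)·24430/3535 = 0.90820089·6.9108911 = 6.2764775.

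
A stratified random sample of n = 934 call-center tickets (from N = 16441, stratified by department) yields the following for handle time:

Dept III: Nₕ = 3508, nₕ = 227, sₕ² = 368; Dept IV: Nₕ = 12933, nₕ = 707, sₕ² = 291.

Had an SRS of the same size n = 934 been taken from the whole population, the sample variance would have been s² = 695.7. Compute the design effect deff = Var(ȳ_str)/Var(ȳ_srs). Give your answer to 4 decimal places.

0.4410

Var(ȳ_str) = Σ Wₕ²(1−fₕ)sₕ²/nₕ with Wₕ = Nₕ/16441:
  Dept III: (3508/16441)²·(1−227/3508)·368/227 = 0.069028958
  Dept IV: (12933/16441)²·(1−707/12933)·291/707 = 0.24076912
  → Var(ȳ_str) = 0.30979808.
Var(ȳ_srs) = (1 − 934/16441)·695.7/934 = 0.70254587.
deff = 0.30979808 / 0.70254587 = 0.4410.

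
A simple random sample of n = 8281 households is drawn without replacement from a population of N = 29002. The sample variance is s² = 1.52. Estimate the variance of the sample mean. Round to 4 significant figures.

1.311 × 10^-4

Under SRS without replacement, Var(ȳ) = (1 − f)·s²/n with f = n/N = 8281/29002 = 0.28553203.
Var(ȳ) = (1 − 0.28553203)·1.52/8281 = 0.71446797·1.8355271 × 10^-4 = 1.3114253 × 10^-4.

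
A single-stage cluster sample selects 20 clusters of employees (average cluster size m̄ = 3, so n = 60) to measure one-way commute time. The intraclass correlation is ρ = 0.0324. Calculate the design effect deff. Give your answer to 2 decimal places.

1.06

deff = 1 + (3 − 1)·0.0324 = 1 + 0.0648 = 1.0648.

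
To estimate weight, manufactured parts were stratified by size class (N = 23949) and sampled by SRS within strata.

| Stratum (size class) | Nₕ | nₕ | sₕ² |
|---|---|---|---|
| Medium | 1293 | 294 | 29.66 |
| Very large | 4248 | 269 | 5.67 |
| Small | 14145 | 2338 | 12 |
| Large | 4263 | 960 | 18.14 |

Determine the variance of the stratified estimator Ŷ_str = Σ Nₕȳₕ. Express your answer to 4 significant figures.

1.610 × 10^6

Var(Ŷ_str) = Σₕ Nₕ²(1 − fₕ)sₕ²/nₕ.
Medium: 1293²·(1 − 294/1293)·29.66/294 = 130313.03.
Very large: 4248²·(1 − 269/4248)·5.67/269 = 356278.18.
Small: 14145²·(1 − 2338/14145)·12/2338 = 857194.26.
Large: 4263²·(1 − 960/4263)·18.14/960 = 266066.35.
Sum = 1.6098518 × 10^6.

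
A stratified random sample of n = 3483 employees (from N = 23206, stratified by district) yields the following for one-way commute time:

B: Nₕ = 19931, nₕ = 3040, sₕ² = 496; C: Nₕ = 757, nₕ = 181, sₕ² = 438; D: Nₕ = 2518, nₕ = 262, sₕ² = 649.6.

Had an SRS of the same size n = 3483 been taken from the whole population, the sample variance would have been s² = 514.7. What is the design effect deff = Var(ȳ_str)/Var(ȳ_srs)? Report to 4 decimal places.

Var(ȳ_str) = Σ Wₕ²(1−fₕ)sₕ²/nₕ with Wₕ = Nₕ/23206:
  B: (19931/23206)²·(1−3040/19931)·496/3040 = 0.10199807
  C: (757/23206)²·(1−181/757)·438/181 = 0.0019593559
  D: (2518/23206)²·(1−262/2518)·649.6/262 = 0.026154051
  → Var(ȳ_str) = 0.13011148.
Var(ȳ_srs) = (1 − 3483/23206)·514.7/3483 = 0.1255953.
deff = 0.13011148 / 0.1255953 = 1.0360.

1.0360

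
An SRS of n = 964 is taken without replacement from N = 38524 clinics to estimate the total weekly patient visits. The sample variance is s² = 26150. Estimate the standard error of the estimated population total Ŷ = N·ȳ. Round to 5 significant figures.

Var(Ŷ) = N²·Var(ȳ) = N²·(1 − n/N)·s²/n.
f = 964/38524 = 0.02502336; Var(ȳ) = 0.97497664·26150/964 = 26.447758.
Var(Ŷ) = 38524² · 26.447758 = 3.925108 × 10^10.
SE(Ŷ) = √(3.925108 × 10^10) = 198120.

198120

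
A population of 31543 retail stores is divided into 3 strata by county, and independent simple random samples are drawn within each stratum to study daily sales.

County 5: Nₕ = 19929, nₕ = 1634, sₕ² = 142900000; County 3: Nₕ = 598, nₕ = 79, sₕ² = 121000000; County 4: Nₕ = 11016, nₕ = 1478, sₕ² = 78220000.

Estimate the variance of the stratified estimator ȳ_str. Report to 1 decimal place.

Var(ȳ_str) = Σₕ Wₕ²(1 − fₕ)sₕ²/nₕ with Wₕ = Nₕ/N, N = 31543.
County 5: Wₕ = 0.63180420; term = 0.63180420²·(1 − 0.08199107)·142900000/1634 = 32047.349.
County 3: Wₕ = 0.01895825; term = 0.01895825²·(1 − 0.13210702)·121000000/79 = 477.77215.
County 4: Wₕ = 0.34923755; term = 0.34923755²·(1 − 0.13416848)·78220000/1478 = 5588.8008.
Sum = 38113.922.

38113.9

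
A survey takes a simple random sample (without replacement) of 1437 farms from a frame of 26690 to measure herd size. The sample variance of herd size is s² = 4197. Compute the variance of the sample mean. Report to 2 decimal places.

Under SRS without replacement, Var(ȳ) = (1 − f)·s²/n with f = n/N = 1437/26690 = 0.05384039.
Var(ȳ) = (1 − 0.05384039)·4197/1437 = 0.94615961·2.9206681 = 2.7634182.

2.76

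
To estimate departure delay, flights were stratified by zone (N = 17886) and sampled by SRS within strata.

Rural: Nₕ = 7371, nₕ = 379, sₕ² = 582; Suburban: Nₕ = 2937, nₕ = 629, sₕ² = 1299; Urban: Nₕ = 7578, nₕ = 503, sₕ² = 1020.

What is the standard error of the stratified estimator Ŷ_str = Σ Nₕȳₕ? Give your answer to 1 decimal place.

14207.8

Var(Ŷ_str) = Σₕ Nₕ²(1 − fₕ)sₕ²/nₕ.
Rural: 7371²·(1 − 379/7371)·582/379 = 7.9142835 × 10^7.
Suburban: 2937²·(1 − 629/2937)·1299/629 = 1.399904 × 10^7.
Urban: 7578²·(1 − 503/7578)·1020/503 = 1.0872095 × 10^8.
Sum = 2.0186283 × 10^8.
SE = √(2.0186283 × 10^8) = 14207.8.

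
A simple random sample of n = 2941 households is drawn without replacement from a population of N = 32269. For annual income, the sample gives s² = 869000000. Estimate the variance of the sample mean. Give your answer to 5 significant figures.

Under SRS without replacement, Var(ȳ) = (1 − f)·s²/n with f = n/N = 2941/32269 = 0.09114010.
Var(ȳ) = (1 − 0.09114010)·869000000/2941 = 0.90885990·295477.73 = 268547.86.

268550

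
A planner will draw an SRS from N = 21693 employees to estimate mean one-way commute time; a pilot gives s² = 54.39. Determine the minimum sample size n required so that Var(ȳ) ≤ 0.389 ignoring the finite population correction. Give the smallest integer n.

140

Without fpc, n₀ = s²/D = 54.39/0.389 = 139.8201.
Rounding up, n = 140.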